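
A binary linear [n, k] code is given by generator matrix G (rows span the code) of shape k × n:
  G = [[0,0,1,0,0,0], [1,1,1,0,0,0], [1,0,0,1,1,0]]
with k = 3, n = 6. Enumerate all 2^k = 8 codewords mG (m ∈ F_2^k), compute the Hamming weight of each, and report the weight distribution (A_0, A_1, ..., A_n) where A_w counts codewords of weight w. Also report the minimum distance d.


Weight distribution: A_0 = 1, A_1 = 1, A_2 = 1, A_3 = 3, A_4 = 2. Minimum distance d = 1.

Enumerate all 2^3 = 8 messages m ∈ F_2^3.
For each, compute codeword c = mG in F_2^6, then tally its weight.
  m = 000 → c = 000000, weight = 0.
  m = 100 → c = 001000, weight = 1.
  m = 010 → c = 111000, weight = 3.
  m = 110 → c = 110000, weight = 2.
  m = 001 → c = 100110, weight = 3.
  m = 101 → c = 101110, weight = 4.
  m = 011 → c = 011110, weight = 4.
  m = 111 → c = 010110, weight = 3.
Tally weights:
  weight 0: 1 codewords.
  weight 1: 1 codewords.
  weight 2: 1 codewords.
  weight 3: 3 codewords.
  weight 4: 2 codewords.
Minimum distance d = smallest w > 0 with A_w > 0 = 1.
Sanity: Σ A_w = 8 = 2^3 = 8 ✓.


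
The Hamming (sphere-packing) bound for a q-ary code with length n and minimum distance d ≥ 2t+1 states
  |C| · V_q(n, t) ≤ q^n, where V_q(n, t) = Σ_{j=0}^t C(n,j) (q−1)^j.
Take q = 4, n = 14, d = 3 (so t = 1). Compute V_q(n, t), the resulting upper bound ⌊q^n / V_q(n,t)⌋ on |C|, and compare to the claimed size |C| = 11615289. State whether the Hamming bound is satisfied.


V_q(n, t) = 43, q^n = 268435456, Hamming bound = 6242685, |C| = 11615289 > bound (violated).

Step 1: Compute V_q(n, t) = Σ_{j=0}^1 C(n, j) (q−1)^j.
  j = 0: C(14,0)·(3)^0 = 1·1 = 1.
  j = 1: C(14,1)·(3)^1 = 14·3 = 42.
  V_q(n, t) = 1 + 42 = 43.
Step 2: q^n = 4^14 = 268435456.
Step 3: Hamming bound ⌊q^n / V_q(n,t)⌋ = ⌊268435456/43⌋ = 6242685.
Step 4: Compare |C| = 11615289 to 6242685: violated.
The claimed |C| lies above the Hamming bound, so no 4-ary code of length 14 with d ≥ 3 can have 11615289 codewords.


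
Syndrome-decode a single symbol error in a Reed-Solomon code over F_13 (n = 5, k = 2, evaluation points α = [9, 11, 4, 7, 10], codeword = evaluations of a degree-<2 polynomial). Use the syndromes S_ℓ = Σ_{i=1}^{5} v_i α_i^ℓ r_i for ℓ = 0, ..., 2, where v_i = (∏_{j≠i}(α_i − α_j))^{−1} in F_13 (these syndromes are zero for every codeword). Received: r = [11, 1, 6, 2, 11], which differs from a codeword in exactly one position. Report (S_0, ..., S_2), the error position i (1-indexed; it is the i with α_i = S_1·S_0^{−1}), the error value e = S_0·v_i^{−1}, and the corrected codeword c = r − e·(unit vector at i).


S = (6, 2, 5), error at position 1, error magnitude e = 3, c = [8, 1, 6, 2, 11].

Step 1: column multipliers v_i = (∏_{j≠i}(α_i − α_j))^{−1} mod 13.
  i = 1 (α = 9): (9−11)(9−4)(9−7)(9−10) = (−2)·5·2·(−1) = 20 ≡ 7, so v_1 = 7^{−1} = 2 (mod 13).
  i = 2 (α = 11): (11−9)(11−4)(11−7)(11−10) = 2·7·4·1 = 56 ≡ 4, so v_2 = 4^{−1} = 10 (mod 13).
  i = 3 (α = 4): (4−9)(4−11)(4−7)(4−10) = (−5)·(−7)·(−3)·(−6) = 630 ≡ 6, so v_3 = 6^{−1} = 11 (mod 13).
  i = 4 (α = 7): (7−9)(7−11)(7−4)(7−10) = (−2)·(−4)·3·(−3) = −72 ≡ 6, so v_4 = 6^{−1} = 11 (mod 13).
  i = 5 (α = 10): (10−9)(10−11)(10−4)(10−7) = 1·(−1)·6·3 = −18 ≡ 8, so v_5 = 8^{−1} = 5 (mod 13).
  v = [2, 10, 11, 11, 5].
Step 2: syndromes of r = [11, 1, 6, 2, 11] (all sums mod 13).
  S_0 = Σ v_i r_i = 2·11 + 10·1 + 11·6 + 11·2 + 5·11 = 175 ≡ 6.
  S_1 = Σ v_i α_i r_i = 2·9·11 + 10·11·1 + 11·4·6 + 11·7·2 + 5·10·11 = 1276 ≡ 2.
  α_i^2 mod 13 = [3, 4, 3, 10, 9].
  S_2 = Σ v_i α_i^2 r_i = 2·3·11 + 10·4·1 + 11·3·6 + 11·10·2 + 5·9·11 = 1019 ≡ 5.
  S = (6, 2, 5) ≠ 0, so r is not a codeword (an error is present).
Step 3: locate the error. For a single error e at position i, S_ℓ = v_i·e·α_i^ℓ, so α_err = S_1/S_0.
  S_0^{−1} = 6^{−1} = 11 (mod 13), so α_err = 2·11 = 22 ≡ 9 = α_1. Error position i = 1.
  Consistency check: S_2/S_1 = 5·7 = 35 ≡ 9 = α_err ✓ (single-error assumption holds).
Step 4: error magnitude e = S_0/v_1 = S_0·∏_{j≠1}(α_1 − α_j) = 6·7 = 42 ≡ 3 (mod 13).
Step 5: correct position 1: c_1 = r_1 − e = 11 − 3 ≡ 8 (mod 13). Hence c = [8, 1, 6, 2, 11].
  Check: interpolating c through the α_i gives m(x) = 7 + 3·x (degree < 2) with m(α_i) = c_i for every i, so c is indeed a codeword.


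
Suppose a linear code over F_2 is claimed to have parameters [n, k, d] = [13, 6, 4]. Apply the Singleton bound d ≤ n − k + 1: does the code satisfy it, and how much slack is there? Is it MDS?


Singleton RHS = n − k + 1 = 8, slack = 4, bound satisfied, not MDS.

Singleton bound: d ≤ n − k + 1.
Here n = 13, k = 6, so n − k + 1 = 8.
Given d = 4, check d ≤ 8: YES.
Slack = (n − k + 1) − d = 4.
The code is NOT MDS (slack = 4 > 0).
Description: the claimed parameters are [13, 6, 4]_2; such a code would be non-MDS.


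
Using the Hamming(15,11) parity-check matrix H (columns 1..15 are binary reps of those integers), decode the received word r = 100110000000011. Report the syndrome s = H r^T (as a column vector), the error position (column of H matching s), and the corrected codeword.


s = (0, 0, 0, 1)^T, error position = 1, corrected codeword c = 000110000000011

Compute s = H r^T mod 2 one row at a time:
  s_1 = 0 + 0 + 0 + 0 + 0 + 0 + 1 + 1 = 2 ≡ 0 (mod 2).
  s_2 = 1 + 1 + 0 + 0 + 0 + 0 + 1 + 1 = 4 ≡ 0 (mod 2).
  s_3 = 0 + 0 + 0 + 0 + 0 + 0 + 1 + 1 = 2 ≡ 0 (mod 2).
  s_4 = 1 + 0 + 1 + 0 + 0 + 0 + 0 + 1 = 3 ≡ 1 (mod 2).
s = (0, 0, 0, 1)^T — this equals column 1 of H (binary 0001), so error is at position 1.
Correct: flip bit 1 of r = 100110000000011 to get c = 000110000000011.


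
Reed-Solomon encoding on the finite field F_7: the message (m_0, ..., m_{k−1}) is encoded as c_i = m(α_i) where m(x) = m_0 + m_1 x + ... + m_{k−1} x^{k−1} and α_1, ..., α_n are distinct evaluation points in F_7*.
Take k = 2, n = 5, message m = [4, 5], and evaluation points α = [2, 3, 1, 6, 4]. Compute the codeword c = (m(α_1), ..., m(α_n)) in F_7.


c = [0, 5, 2, 6, 3]

Message polynomial: m(x) = 4 + 5·x (mod 7).
For each evaluation point α_i, compute m(α_i) mod 7:
  α_1 = 2: Horner steps 5 → 0, so m(2) = 0.
  α_2 = 3: Horner steps 5 → 5, so m(3) = 5.
  α_3 = 1: Horner steps 5 → 2, so m(1) = 2.
  α_4 = 6: Horner steps 5 → 6, so m(6) = 6.
  α_5 = 4: Horner steps 5 → 3, so m(4) = 3.
Codeword c = [0, 5, 2, 6, 3] ∈ F_7^5.


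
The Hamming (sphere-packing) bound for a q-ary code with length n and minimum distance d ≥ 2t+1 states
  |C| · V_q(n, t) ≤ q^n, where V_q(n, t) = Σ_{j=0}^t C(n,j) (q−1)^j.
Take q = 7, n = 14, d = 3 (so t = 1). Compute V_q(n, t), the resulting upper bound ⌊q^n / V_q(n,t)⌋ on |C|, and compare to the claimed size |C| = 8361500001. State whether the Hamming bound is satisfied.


V_q(n, t) = 85, q^n = 678223072849, Hamming bound = 7979094974, |C| = 8361500001 > bound (violated).

Step 1: Compute V_q(n, t) = Σ_{j=0}^1 C(n, j) (q−1)^j.
  j = 0: C(14,0)·(6)^0 = 1·1 = 1.
  j = 1: C(14,1)·(6)^1 = 14·6 = 84.
  V_q(n, t) = 1 + 84 = 85.
Step 2: q^n = 7^14 = 678223072849.
Step 3: Hamming bound ⌊q^n / V_q(n,t)⌋ = ⌊678223072849/85⌋ = 7979094974.
Step 4: Compare |C| = 8361500001 to 7979094974: violated.
The claimed |C| lies above the Hamming bound, so no 7-ary code of length 14 with d ≥ 3 can have 8361500001 codewords.


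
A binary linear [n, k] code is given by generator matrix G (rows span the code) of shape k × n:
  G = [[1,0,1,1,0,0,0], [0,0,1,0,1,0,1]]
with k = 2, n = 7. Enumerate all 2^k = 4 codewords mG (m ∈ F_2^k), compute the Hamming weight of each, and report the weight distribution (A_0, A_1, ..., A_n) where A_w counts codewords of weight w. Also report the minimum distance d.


Weight distribution: A_0 = 1, A_3 = 2, A_4 = 1. Minimum distance d = 3.

Enumerate all 2^2 = 4 messages m ∈ F_2^2.
For each, compute codeword c = mG in F_2^7, then tally its weight.
  m = 00 → c = 0000000, weight = 0.
  m = 10 → c = 1011000, weight = 3.
  m = 01 → c = 0010101, weight = 3.
  m = 11 → c = 1001101, weight = 4.
Tally weights:
  weight 0: 1 codewords.
  weight 3: 2 codewords.
  weight 4: 1 codewords.
Minimum distance d = smallest w > 0 with A_w > 0 = 3.
Sanity: Σ A_w = 4 = 2^2 = 4 ✓.


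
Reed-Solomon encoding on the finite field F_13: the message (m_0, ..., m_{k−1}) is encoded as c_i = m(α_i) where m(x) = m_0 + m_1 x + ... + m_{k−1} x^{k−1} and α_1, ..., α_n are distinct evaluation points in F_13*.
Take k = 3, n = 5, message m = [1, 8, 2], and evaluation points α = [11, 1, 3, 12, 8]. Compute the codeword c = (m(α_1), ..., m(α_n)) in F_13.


c = [6, 11, 4, 8, 11]

Message polynomial: m(x) = 1 + 8·x + 2·x^2 (mod 13).
For each evaluation point α_i, compute m(α_i) mod 13:
  α_1 = 11: Horner steps 2 → 4 → 6, so m(11) = 6.
  α_2 = 1: Horner steps 2 → 10 → 11, so m(1) = 11.
  α_3 = 3: Horner steps 2 → 1 → 4, so m(3) = 4.
  α_4 = 12: Horner steps 2 → 6 → 8, so m(12) = 8.
  α_5 = 8: Horner steps 2 → 11 → 11, so m(8) = 11.
Codeword c = [6, 11, 4, 8, 11] ∈ F_13^5.


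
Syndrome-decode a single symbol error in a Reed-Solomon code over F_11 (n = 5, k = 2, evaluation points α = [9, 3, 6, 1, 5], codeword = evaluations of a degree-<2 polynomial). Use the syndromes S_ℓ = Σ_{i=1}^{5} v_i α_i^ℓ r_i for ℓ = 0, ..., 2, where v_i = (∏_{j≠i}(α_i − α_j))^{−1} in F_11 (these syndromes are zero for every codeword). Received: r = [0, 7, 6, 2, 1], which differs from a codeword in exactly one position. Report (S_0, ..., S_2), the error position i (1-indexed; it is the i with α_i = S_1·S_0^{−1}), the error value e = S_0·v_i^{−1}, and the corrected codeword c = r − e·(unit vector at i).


S = (3, 7, 9), error at position 3, error magnitude e = 8, c = [0, 7, 9, 2, 1].

Step 1: column multipliers v_i = (∏_{j≠i}(α_i − α_j))^{−1} mod 11.
  i = 1 (α = 9): (9−3)(9−6)(9−1)(9−5) = 6·3·8·4 = 576 ≡ 4, so v_1 = 4^{−1} = 3 (mod 11).
  i = 2 (α = 3): (3−9)(3−6)(3−1)(3−5) = (−6)·(−3)·2·(−2) = −72 ≡ 5, so v_2 = 5^{−1} = 9 (mod 11).
  i = 3 (α = 6): (6−9)(6−3)(6−1)(6−5) = (−3)·3·5·1 = −45 ≡ 10, so v_3 = 10^{−1} = 10 (mod 11).
  i = 4 (α = 1): (1−9)(1−3)(1−6)(1−5) = (−8)·(−2)·(−5)·(−4) = 320 ≡ 1, so v_4 = 1^{−1} = 1 (mod 11).
  i = 5 (α = 5): (5−9)(5−3)(5−6)(5−1) = (−4)·2·(−1)·4 = 32 ≡ 10, so v_5 = 10^{−1} = 10 (mod 11).
  v = [3, 9, 10, 1, 10].
Step 2: syndromes of r = [0, 7, 6, 2, 1] (all sums mod 11).
  S_0 = Σ v_i r_i = 3·0 + 9·7 + 10·6 + 1·2 + 10·1 = 135 ≡ 3.
  S_1 = Σ v_i α_i r_i = 3·9·0 + 9·3·7 + 10·6·6 + 1·1·2 + 10·5·1 = 601 ≡ 7.
  α_i^2 mod 11 = [4, 9, 3, 1, 3].
  S_2 = Σ v_i α_i^2 r_i = 3·4·0 + 9·9·7 + 10·3·6 + 1·1·2 + 10·3·1 = 779 ≡ 9.
  S = (3, 7, 9) ≠ 0, so r is not a codeword (an error is present).
Step 3: locate the error. For a single error e at position i, S_ℓ = v_i·e·α_i^ℓ, so α_err = S_1/S_0.
  S_0^{−1} = 3^{−1} = 4 (mod 11), so α_err = 7·4 = 28 ≡ 6 = α_3. Error position i = 3.
  Consistency check: S_2/S_1 = 9·8 = 72 ≡ 6 = α_err ✓ (single-error assumption holds).
Step 4: error magnitude e = S_0/v_3 = S_0·∏_{j≠3}(α_3 − α_j) = 3·10 = 30 ≡ 8 (mod 11).
Step 5: correct position 3: c_3 = r_3 − e = 6 − 8 ≡ 9 (mod 11). Hence c = [0, 7, 9, 2, 1].
  Check: interpolating c through the α_i gives m(x) = 5 + 8·x (degree < 2) with m(α_i) = c_i for every i, so c is indeed a codeword.


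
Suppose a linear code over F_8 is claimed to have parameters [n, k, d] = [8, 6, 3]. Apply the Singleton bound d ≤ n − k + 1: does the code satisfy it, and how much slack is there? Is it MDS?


Singleton RHS = n − k + 1 = 3, slack = 0, bound satisfied, MDS.

Singleton bound: d ≤ n − k + 1.
Here n = 8, k = 6, so n − k + 1 = 3.
Given d = 3, check d ≤ 3: YES.
Slack = (n − k + 1) − d = 0.
The code is MDS (slack = 0).
Description: the claimed parameters are [8, 6, 3]_8; such a code would be MDS (meets Singleton bound).


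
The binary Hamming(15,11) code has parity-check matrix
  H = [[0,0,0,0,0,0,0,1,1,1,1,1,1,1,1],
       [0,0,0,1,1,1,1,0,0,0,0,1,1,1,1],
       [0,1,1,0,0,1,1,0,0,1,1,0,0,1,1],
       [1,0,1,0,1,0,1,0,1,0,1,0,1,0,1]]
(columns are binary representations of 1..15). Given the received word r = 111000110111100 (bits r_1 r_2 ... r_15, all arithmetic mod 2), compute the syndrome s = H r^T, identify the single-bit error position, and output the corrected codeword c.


s = (1, 1, 1, 1)^T, error position = 15, corrected codeword c = 111000110111101

Compute s = H r^T mod 2 one row at a time:
  s_1 = 1 + 0 + 1 + 1 + 1 + 1 + 0 + 0 = 5 ≡ 1 (mod 2).
  s_2 = 0 + 0 + 0 + 1 + 1 + 1 + 0 + 0 = 3 ≡ 1 (mod 2).
  s_3 = 1 + 1 + 0 + 1 + 1 + 1 + 0 + 0 = 5 ≡ 1 (mod 2).
  s_4 = 1 + 1 + 0 + 1 + 0 + 1 + 1 + 0 = 5 ≡ 1 (mod 2).
s = (1, 1, 1, 1)^T — this equals column 15 of H (binary 1111), so error is at position 15.
Correct: flip bit 15 of r = 111000110111100 to get c = 111000110111101.


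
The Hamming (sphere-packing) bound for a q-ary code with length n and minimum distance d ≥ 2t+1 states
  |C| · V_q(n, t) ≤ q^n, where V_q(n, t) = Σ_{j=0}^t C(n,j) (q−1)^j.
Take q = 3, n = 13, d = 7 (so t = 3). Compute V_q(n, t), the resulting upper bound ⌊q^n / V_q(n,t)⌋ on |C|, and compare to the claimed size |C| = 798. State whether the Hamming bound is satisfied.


V_q(n, t) = 2627, q^n = 1594323, Hamming bound = 606, |C| = 798 > bound (violated).

Step 1: Compute V_q(n, t) = Σ_{j=0}^3 C(n, j) (q−1)^j.
  j = 0: C(13,0)·(2)^0 = 1·1 = 1.
  j = 1: C(13,1)·(2)^1 = 13·2 = 26.
  j = 2: C(13,2)·(2)^2 = 78·4 = 312.
  j = 3: C(13,3)·(2)^3 = 286·8 = 2288.
  V_q(n, t) = 1 + 26 + 312 + 2288 = 2627.
Step 2: q^n = 3^13 = 1594323.
Step 3: Hamming bound ⌊q^n / V_q(n,t)⌋ = ⌊1594323/2627⌋ = 606.
Step 4: Compare |C| = 798 to 606: violated.
The claimed |C| lies above the Hamming bound, so no 3-ary code of length 13 with d ≥ 7 can have 798 codewords.


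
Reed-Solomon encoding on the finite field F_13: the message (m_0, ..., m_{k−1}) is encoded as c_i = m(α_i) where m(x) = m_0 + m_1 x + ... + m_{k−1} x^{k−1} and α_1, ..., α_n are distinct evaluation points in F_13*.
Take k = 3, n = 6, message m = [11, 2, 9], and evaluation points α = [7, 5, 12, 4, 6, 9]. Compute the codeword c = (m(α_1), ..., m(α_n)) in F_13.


c = [11, 12, 5, 7, 9, 4]

Message polynomial: m(x) = 11 + 2·x + 9·x^2 (mod 13).
For each evaluation point α_i, compute m(α_i) mod 13:
  α_1 = 7: Horner steps 9 → 0 → 11, so m(7) = 11.
  α_2 = 5: Horner steps 9 → 8 → 12, so m(5) = 12.
  α_3 = 12: Horner steps 9 → 6 → 5, so m(12) = 5.
  α_4 = 4: Horner steps 9 → 12 → 7, so m(4) = 7.
  α_5 = 6: Horner steps 9 → 4 → 9, so m(6) = 9.
  α_6 = 9: Horner steps 9 → 5 → 4, so m(9) = 4.
Codeword c = [11, 12, 5, 7, 9, 4] ∈ F_13^6.


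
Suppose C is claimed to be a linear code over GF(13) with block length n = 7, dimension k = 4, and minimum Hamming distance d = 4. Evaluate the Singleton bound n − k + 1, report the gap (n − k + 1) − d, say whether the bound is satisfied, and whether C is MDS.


Singleton RHS = n − k + 1 = 4, slack = 0, bound satisfied, MDS.

Singleton bound: d ≤ n − k + 1.
Here n = 7, k = 4, so n − k + 1 = 4.
Given d = 4, check d ≤ 4: YES.
Slack = (n − k + 1) − d = 0.
The code is MDS (slack = 0).
Description: the claimed parameters are [7, 4, 4]_13; such a code would be MDS (meets Singleton bound).


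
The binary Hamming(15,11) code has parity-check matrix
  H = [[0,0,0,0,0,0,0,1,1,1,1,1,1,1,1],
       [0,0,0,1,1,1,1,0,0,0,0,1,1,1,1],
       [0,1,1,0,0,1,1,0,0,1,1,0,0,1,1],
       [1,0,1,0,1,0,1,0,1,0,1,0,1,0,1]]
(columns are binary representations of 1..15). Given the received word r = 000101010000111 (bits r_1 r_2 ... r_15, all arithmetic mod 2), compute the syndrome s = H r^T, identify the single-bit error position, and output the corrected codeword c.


s = (0, 1, 1, 0)^T, error position = 6, corrected codeword c = 000100010000111

Compute s = H r^T mod 2 one row at a time:
  s_1 = 1 + 0 + 0 + 0 + 0 + 1 + 1 + 1 = 4 ≡ 0 (mod 2).
  s_2 = 1 + 0 + 1 + 0 + 0 + 1 + 1 + 1 = 5 ≡ 1 (mod 2).
  s_3 = 0 + 0 + 1 + 0 + 0 + 0 + 1 + 1 = 3 ≡ 1 (mod 2).
  s_4 = 0 + 0 + 0 + 0 + 0 + 0 + 1 + 1 = 2 ≡ 0 (mod 2).
s = (0, 1, 1, 0)^T — this equals column 6 of H (binary 0110), so error is at position 6.
Correct: flip bit 6 of r = 000101010000111 to get c = 000100010000111.


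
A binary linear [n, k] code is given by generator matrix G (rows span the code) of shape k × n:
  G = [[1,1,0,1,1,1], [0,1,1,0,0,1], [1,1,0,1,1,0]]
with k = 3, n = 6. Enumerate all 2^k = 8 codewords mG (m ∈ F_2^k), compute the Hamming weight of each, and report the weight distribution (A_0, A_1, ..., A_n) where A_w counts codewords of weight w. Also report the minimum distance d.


Weight distribution: A_0 = 1, A_1 = 1, A_2 = 1, A_3 = 1, A_4 = 2, A_5 = 2. Minimum distance d = 1.

Enumerate all 2^3 = 8 messages m ∈ F_2^3.
For each, compute codeword c = mG in F_2^6, then tally its weight.
  m = 000 → c = 000000, weight = 0.
  m = 100 → c = 110111, weight = 5.
  m = 010 → c = 011001, weight = 3.
  m = 110 → c = 101110, weight = 4.
  m = 001 → c = 110110, weight = 4.
  m = 101 → c = 000001, weight = 1.
  m = 011 → c = 101111, weight = 5.
  m = 111 → c = 011000, weight = 2.
Tally weights:
  weight 0: 1 codewords.
  weight 1: 1 codewords.
  weight 2: 1 codewords.
  weight 3: 1 codewords.
  weight 4: 2 codewords.
  weight 5: 2 codewords.
Minimum distance d = smallest w > 0 with A_w > 0 = 1.
Sanity: Σ A_w = 8 = 2^3 = 8 ✓.


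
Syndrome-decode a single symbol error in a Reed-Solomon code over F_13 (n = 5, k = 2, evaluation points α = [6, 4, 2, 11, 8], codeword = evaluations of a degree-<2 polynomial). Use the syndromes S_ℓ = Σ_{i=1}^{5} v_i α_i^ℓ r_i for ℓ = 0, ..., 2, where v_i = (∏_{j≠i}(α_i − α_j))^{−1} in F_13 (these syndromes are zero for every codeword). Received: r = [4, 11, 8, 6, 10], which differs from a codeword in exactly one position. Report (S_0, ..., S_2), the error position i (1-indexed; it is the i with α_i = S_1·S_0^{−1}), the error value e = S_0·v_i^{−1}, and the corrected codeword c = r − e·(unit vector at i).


S = (1, 2, 4), error at position 3, error magnitude e = 3, c = [4, 11, 5, 6, 10].

Step 1: column multipliers v_i = (∏_{j≠i}(α_i − α_j))^{−1} mod 13.
  i = 1 (α = 6): (6−4)(6−2)(6−11)(6−8) = 2·4·(−5)·(−2) = 80 ≡ 2, so v_1 = 2^{−1} = 7 (mod 13).
  i = 2 (α = 4): (4−6)(4−2)(4−11)(4−8) = (−2)·2·(−7)·(−4) = −112 ≡ 5, so v_2 = 5^{−1} = 8 (mod 13).
  i = 3 (α = 2): (2−6)(2−4)(2−11)(2−8) = (−4)·(−2)·(−9)·(−6) = 432 ≡ 3, so v_3 = 3^{−1} = 9 (mod 13).
  i = 4 (α = 11): (11−6)(11−4)(11−2)(11−8) = 5·7·9·3 = 945 ≡ 9, so v_4 = 9^{−1} = 3 (mod 13).
  i = 5 (α = 8): (8−6)(8−4)(8−2)(8−11) = 2·4·6·(−3) = −144 ≡ 12, so v_5 = 12^{−1} = 12 (mod 13).
  v = [7, 8, 9, 3, 12].
Step 2: syndromes of r = [4, 11, 8, 6, 10] (all sums mod 13).
  S_0 = Σ v_i r_i = 7·4 + 8·11 + 9·8 + 3·6 + 12·10 = 326 ≡ 1.
  S_1 = Σ v_i α_i r_i = 7·6·4 + 8·4·11 + 9·2·8 + 3·11·6 + 12·8·10 = 1822 ≡ 2.
  α_i^2 mod 13 = [10, 3, 4, 4, 12].
  S_2 = Σ v_i α_i^2 r_i = 7·10·4 + 8·3·11 + 9·4·8 + 3·4·6 + 12·12·10 = 2344 ≡ 4.
  S = (1, 2, 4) ≠ 0, so r is not a codeword (an error is present).
Step 3: locate the error. For a single error e at position i, S_ℓ = v_i·e·α_i^ℓ, so α_err = S_1/S_0.
  S_0^{−1} = 1^{−1} = 1 (mod 13), so α_err = 2·1 = 2 ≡ 2 = α_3. Error position i = 3.
  Consistency check: S_2/S_1 = 4·7 = 28 ≡ 2 = α_err ✓ (single-error assumption holds).
Step 4: error magnitude e = S_0/v_3 = S_0·∏_{j≠3}(α_3 − α_j) = 1·3 = 3 ≡ 3 (mod 13).
Step 5: correct position 3: c_3 = r_3 − e = 8 − 3 ≡ 5 (mod 13). Hence c = [4, 11, 5, 6, 10].
  Check: interpolating c through the α_i gives m(x) = 12 + 3·x (degree < 2) with m(α_i) = c_i for every i, so c is indeed a codeword.


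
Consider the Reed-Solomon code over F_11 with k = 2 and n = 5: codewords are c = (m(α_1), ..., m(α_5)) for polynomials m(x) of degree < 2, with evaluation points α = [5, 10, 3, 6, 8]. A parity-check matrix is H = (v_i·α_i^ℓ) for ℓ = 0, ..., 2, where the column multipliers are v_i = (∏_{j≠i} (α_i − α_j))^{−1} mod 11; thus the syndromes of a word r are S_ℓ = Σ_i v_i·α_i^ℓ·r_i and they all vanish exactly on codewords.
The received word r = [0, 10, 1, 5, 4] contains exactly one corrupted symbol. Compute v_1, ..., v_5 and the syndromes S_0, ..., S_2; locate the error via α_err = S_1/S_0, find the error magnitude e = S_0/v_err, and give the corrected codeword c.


S = (8, 3, 8), error at position 2, error magnitude e = 7, c = [0, 3, 1, 5, 4].

Step 1: column multipliers v_i = (∏_{j≠i}(α_i − α_j))^{−1} mod 11.
  i = 1 (α = 5): (5−10)(5−3)(5−6)(5−8) = (−5)·2·(−1)·(−3) = −30 ≡ 3, so v_1 = 3^{−1} = 4 (mod 11).
  i = 2 (α = 10): (10−5)(10−3)(10−6)(10−8) = 5·7·4·2 = 280 ≡ 5, so v_2 = 5^{−1} = 9 (mod 11).
  i = 3 (α = 3): (3−5)(3−10)(3−6)(3−8) = (−2)·(−7)·(−3)·(−5) = 210 ≡ 1, so v_3 = 1^{−1} = 1 (mod 11).
  i = 4 (α = 6): (6−5)(6−10)(6−3)(6−8) = 1·(−4)·3·(−2) = 24 ≡ 2, so v_4 = 2^{−1} = 6 (mod 11).
  i = 5 (α = 8): (8−5)(8−10)(8−3)(8−6) = 3·(−2)·5·2 = −60 ≡ 6, so v_5 = 6^{−1} = 2 (mod 11).
  v = [4, 9, 1, 6, 2].
Step 2: syndromes of r = [0, 10, 1, 5, 4] (all sums mod 11).
  S_0 = Σ v_i r_i = 4·0 + 9·10 + 1·1 + 6·5 + 2·4 = 129 ≡ 8.
  S_1 = Σ v_i α_i r_i = 4·5·0 + 9·10·10 + 1·3·1 + 6·6·5 + 2·8·4 = 1147 ≡ 3.
  α_i^2 mod 11 = [3, 1, 9, 3, 9].
  S_2 = Σ v_i α_i^2 r_i = 4·3·0 + 9·1·10 + 1·9·1 + 6·3·5 + 2·9·4 = 261 ≡ 8.
  S = (8, 3, 8) ≠ 0, so r is not a codeword (an error is present).
Step 3: locate the error. For a single error e at position i, S_ℓ = v_i·e·α_i^ℓ, so α_err = S_1/S_0.
  S_0^{−1} = 8^{−1} = 7 (mod 11), so α_err = 3·7 = 21 ≡ 10 = α_2. Error position i = 2.
  Consistency check: S_2/S_1 = 8·4 = 32 ≡ 10 = α_err ✓ (single-error assumption holds).
Step 4: error magnitude e = S_0/v_2 = S_0·∏_{j≠2}(α_2 − α_j) = 8·5 = 40 ≡ 7 (mod 11).
Step 5: correct position 2: c_2 = r_2 − e = 10 − 7 ≡ 3 (mod 11). Hence c = [0, 3, 1, 5, 4].
  Check: interpolating c through the α_i gives m(x) = 8 + 5·x (degree < 2) with m(α_i) = c_i for every i, so c is indeed a codeword.


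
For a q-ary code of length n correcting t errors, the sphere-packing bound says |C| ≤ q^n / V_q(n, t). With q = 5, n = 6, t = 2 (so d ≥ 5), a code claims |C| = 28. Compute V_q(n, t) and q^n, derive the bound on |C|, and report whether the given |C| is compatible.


V_q(n, t) = 265, q^n = 15625, Hamming bound = 58, |C| = 28 ≤ bound (satisfied).

Step 1: Compute V_q(n, t) = Σ_{j=0}^2 C(n, j) (q−1)^j.
  j = 0: C(6,0)·(4)^0 = 1·1 = 1.
  j = 1: C(6,1)·(4)^1 = 6·4 = 24.
  j = 2: C(6,2)·(4)^2 = 15·16 = 240.
  V_q(n, t) = 1 + 24 + 240 = 265.
Step 2: q^n = 5^6 = 15625.
Step 3: Hamming bound ⌊q^n / V_q(n,t)⌋ = ⌊15625/265⌋ = 58.
Step 4: Compare |C| = 28 to 58: satisfied.
The claimed |C| lies below the Hamming bound.


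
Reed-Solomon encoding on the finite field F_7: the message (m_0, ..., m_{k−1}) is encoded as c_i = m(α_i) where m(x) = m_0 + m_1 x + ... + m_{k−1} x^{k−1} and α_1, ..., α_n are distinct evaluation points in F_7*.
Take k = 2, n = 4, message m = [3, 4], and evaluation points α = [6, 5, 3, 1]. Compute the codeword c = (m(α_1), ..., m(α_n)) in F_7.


c = [6, 2, 1, 0]

Message polynomial: m(x) = 3 + 4·x (mod 7).
For each evaluation point α_i, compute m(α_i) mod 7:
  α_1 = 6: Horner steps 4 → 6, so m(6) = 6.
  α_2 = 5: Horner steps 4 → 2, so m(5) = 2.
  α_3 = 3: Horner steps 4 → 1, so m(3) = 1.
  α_4 = 1: Horner steps 4 → 0, so m(1) = 0.
Codeword c = [6, 2, 1, 0] ∈ F_7^4.


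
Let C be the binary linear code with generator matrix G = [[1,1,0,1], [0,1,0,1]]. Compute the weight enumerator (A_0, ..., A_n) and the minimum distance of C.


Weight distribution: A_0 = 1, A_1 = 1, A_2 = 1, A_3 = 1. Minimum distance d = 1.

Enumerate all 2^2 = 4 messages m ∈ F_2^2.
For each, compute codeword c = mG in F_2^4, then tally its weight.
  m = 00 → c = 0000, weight = 0.
  m = 10 → c = 1101, weight = 3.
  m = 01 → c = 0101, weight = 2.
  m = 11 → c = 1000, weight = 1.
Tally weights:
  weight 0: 1 codewords.
  weight 1: 1 codewords.
  weight 2: 1 codewords.
  weight 3: 1 codewords.
Minimum distance d = smallest w > 0 with A_w > 0 = 1.
Sanity: Σ A_w = 4 = 2^2 = 4 ✓.


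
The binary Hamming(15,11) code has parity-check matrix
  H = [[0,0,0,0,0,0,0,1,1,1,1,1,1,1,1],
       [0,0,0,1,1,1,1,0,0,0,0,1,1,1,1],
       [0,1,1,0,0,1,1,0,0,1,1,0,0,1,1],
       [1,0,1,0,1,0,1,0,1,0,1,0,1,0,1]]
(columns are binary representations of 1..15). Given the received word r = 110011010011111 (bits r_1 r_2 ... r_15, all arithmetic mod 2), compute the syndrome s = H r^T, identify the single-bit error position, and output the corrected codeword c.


s = (0, 0, 1, 1)^T, error position = 3, corrected codeword c = 111011010011111

Compute s = H r^T mod 2 one row at a time:
  s_1 = 1 + 0 + 0 + 1 + 1 + 1 + 1 + 1 = 6 ≡ 0 (mod 2).
  s_2 = 0 + 1 + 1 + 0 + 1 + 1 + 1 + 1 = 6 ≡ 0 (mod 2).
  s_3 = 1 + 0 + 1 + 0 + 0 + 1 + 1 + 1 = 5 ≡ 1 (mod 2).
  s_4 = 1 + 0 + 1 + 0 + 0 + 1 + 1 + 1 = 5 ≡ 1 (mod 2).
s = (0, 0, 1, 1)^T — this equals column 3 of H (binary 0011), so error is at position 3.
Correct: flip bit 3 of r = 110011010011111 to get c = 111011010011111.


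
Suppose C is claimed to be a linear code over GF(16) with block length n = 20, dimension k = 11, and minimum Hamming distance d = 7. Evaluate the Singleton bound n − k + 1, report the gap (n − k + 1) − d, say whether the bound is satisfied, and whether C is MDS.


Singleton RHS = n − k + 1 = 10, slack = 3, bound satisfied, not MDS.

Singleton bound: d ≤ n − k + 1.
Here n = 20, k = 11, so n − k + 1 = 10.
Given d = 7, check d ≤ 10: YES.
Slack = (n − k + 1) − d = 3.
The code is NOT MDS (slack = 3 > 0).
Description: the claimed parameters are [20, 11, 7]_16; such a code would be non-MDS.


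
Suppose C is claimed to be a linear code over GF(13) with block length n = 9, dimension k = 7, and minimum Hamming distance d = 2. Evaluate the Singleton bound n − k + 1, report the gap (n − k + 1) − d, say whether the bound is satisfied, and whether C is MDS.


Singleton RHS = n − k + 1 = 3, slack = 1, bound satisfied, not MDS.

Singleton bound: d ≤ n − k + 1.
Here n = 9, k = 7, so n − k + 1 = 3.
Given d = 2, check d ≤ 3: YES.
Slack = (n − k + 1) − d = 1.
The code is NOT MDS (slack = 1 > 0).
Description: the claimed parameters are [9, 7, 2]_13; such a code would be non-MDS.


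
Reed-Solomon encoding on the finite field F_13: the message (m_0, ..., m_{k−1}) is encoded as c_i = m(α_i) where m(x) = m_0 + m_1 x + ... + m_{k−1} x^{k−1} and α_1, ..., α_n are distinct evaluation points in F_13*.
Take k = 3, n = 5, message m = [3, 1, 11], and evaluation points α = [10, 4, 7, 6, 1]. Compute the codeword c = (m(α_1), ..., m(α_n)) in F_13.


c = [8, 1, 3, 2, 2]

Message polynomial: m(x) = 3 + 1·x + 11·x^2 (mod 13).
For each evaluation point α_i, compute m(α_i) mod 13:
  α_1 = 10: Horner steps 11 → 7 → 8, so m(10) = 8.
  α_2 = 4: Horner steps 11 → 6 → 1, so m(4) = 1.
  α_3 = 7: Horner steps 11 → 0 → 3, so m(7) = 3.
  α_4 = 6: Horner steps 11 → 2 → 2, so m(6) = 2.
  α_5 = 1: Horner steps 11 → 12 → 2, so m(1) = 2.
Codeword c = [8, 1, 3, 2, 2] ∈ F_13^5.


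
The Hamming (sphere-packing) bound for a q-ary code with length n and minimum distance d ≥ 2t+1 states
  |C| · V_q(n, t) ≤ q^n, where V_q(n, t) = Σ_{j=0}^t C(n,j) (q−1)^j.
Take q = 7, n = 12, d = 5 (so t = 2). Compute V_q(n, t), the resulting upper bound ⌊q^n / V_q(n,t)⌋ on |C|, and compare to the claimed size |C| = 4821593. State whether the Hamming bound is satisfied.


V_q(n, t) = 2449, q^n = 13841287201, Hamming bound = 5651811, |C| = 4821593 ≤ bound (satisfied).

Step 1: Compute V_q(n, t) = Σ_{j=0}^2 C(n, j) (q−1)^j.
  j = 0: C(12,0)·(6)^0 = 1·1 = 1.
  j = 1: C(12,1)·(6)^1 = 12·6 = 72.
  j = 2: C(12,2)·(6)^2 = 66·36 = 2376.
  V_q(n, t) = 1 + 72 + 2376 = 2449.
Step 2: q^n = 7^12 = 13841287201.
Step 3: Hamming bound ⌊q^n / V_q(n,t)⌋ = ⌊13841287201/2449⌋ = 5651811.
Step 4: Compare |C| = 4821593 to 5651811: satisfied.
The claimed |C| lies below the Hamming bound.


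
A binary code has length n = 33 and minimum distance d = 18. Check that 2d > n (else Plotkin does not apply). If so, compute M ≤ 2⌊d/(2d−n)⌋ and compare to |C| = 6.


Plotkin bound M ≤ 12; given |C| = 6 ≤ bound (satisfied).

Check applicability: 2d = 36, n = 33.
2d − n = 3 > 0, so Plotkin applies.
Compute d/(2d−n) = 18/3 ≈ 6.0000.
⌊d/(2d−n)⌋ = 6.
Plotkin bound: M ≤ 2·6 = 12.
Given |C| = 6, check: satisfied.
This |C| is below the Plotkin bound.


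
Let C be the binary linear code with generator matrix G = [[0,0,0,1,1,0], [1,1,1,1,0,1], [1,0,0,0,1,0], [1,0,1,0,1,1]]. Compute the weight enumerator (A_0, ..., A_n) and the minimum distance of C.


Weight distribution: A_0 = 1, A_1 = 1, A_2 = 4, A_3 = 4, A_4 = 3, A_5 = 3. Minimum distance d = 1.

Enumerate all 2^4 = 16 messages m ∈ F_2^4.
For each, compute codeword c = mG in F_2^6, then tally its weight.
  m = 0000 → c = 000000, weight = 0.
  m = 1000 → c = 000110, weight = 2.
  m = 0100 → c = 111101, weight = 5.
  m = 1100 → c = 111011, weight = 5.
  m = 0010 → c = 100010, weight = 2.
  m = 1010 → c = 100100, weight = 2.
  m = 0110 → c = 011111, weight = 5.
  m = 1110 → c = 011001, weight = 3.
  m = 0001 → c = 101011, weight = 4.
  m = 1001 → c = 101101, weight = 4.
  m = 0101 → c = 010110, weight = 3.
  m = 1101 → c = 010000, weight = 1.
  m = 0011 → c = 001001, weight = 2.
  m = 1011 → c = 001111, weight = 4.
  m = 0111 → c = 110100, weight = 3.
  m = 1111 → c = 110010, weight = 3.
Tally weights:
  weight 0: 1 codewords.
  weight 1: 1 codewords.
  weight 2: 4 codewords.
  weight 3: 4 codewords.
  weight 4: 3 codewords.
  weight 5: 3 codewords.
Minimum distance d = smallest w > 0 with A_w > 0 = 1.
Sanity: Σ A_w = 16 = 2^4 = 16 ✓.


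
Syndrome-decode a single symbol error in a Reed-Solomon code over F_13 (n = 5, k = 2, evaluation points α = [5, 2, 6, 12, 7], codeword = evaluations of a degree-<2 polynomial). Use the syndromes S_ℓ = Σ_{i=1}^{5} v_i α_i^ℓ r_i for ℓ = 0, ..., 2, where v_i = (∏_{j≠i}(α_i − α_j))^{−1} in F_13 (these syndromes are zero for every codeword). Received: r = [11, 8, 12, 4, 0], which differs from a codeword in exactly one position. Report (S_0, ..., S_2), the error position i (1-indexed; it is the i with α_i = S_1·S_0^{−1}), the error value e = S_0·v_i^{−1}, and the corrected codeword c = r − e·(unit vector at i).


S = (11, 2, 11), error at position 4, error magnitude e = 12, c = [11, 8, 12, 5, 0].

Step 1: column multipliers v_i = (∏_{j≠i}(α_i − α_j))^{−1} mod 13.
  i = 1 (α = 5): (5−2)(5−6)(5−12)(5−7) = 3·(−1)·(−7)·(−2) = −42 ≡ 10, so v_1 = 10^{−1} = 4 (mod 13).
  i = 2 (α = 2): (2−5)(2−6)(2−12)(2−7) = (−3)·(−4)·(−10)·(−5) = 600 ≡ 2, so v_2 = 2^{−1} = 7 (mod 13).
  i = 3 (α = 6): (6−5)(6−2)(6−12)(6−7) = 1·4·(−6)·(−1) = 24 ≡ 11, so v_3 = 11^{−1} = 6 (mod 13).
  i = 4 (α = 12): (12−5)(12−2)(12−6)(12−7) = 7·10·6·5 = 2100 ≡ 7, so v_4 = 7^{−1} = 2 (mod 13).
  i = 5 (α = 7): (7−5)(7−2)(7−6)(7−12) = 2·5·1·(−5) = −50 ≡ 2, so v_5 = 2^{−1} = 7 (mod 13).
  v = [4, 7, 6, 2, 7].
Step 2: syndromes of r = [11, 8, 12, 4, 0] (all sums mod 13).
  S_0 = Σ v_i r_i = 4·11 + 7·8 + 6·12 + 2·4 + 7·0 = 180 ≡ 11.
  S_1 = Σ v_i α_i r_i = 4·5·11 + 7·2·8 + 6·6·12 + 2·12·4 + 7·7·0 = 860 ≡ 2.
  α_i^2 mod 13 = [12, 4, 10, 1, 10].
  S_2 = Σ v_i α_i^2 r_i = 4·12·11 + 7·4·8 + 6·10·12 + 2·1·4 + 7·10·0 = 1480 ≡ 11.
  S = (11, 2, 11) ≠ 0, so r is not a codeword (an error is present).
Step 3: locate the error. For a single error e at position i, S_ℓ = v_i·e·α_i^ℓ, so α_err = S_1/S_0.
  S_0^{−1} = 11^{−1} = 6 (mod 13), so α_err = 2·6 = 12 ≡ 12 = α_4. Error position i = 4.
  Consistency check: S_2/S_1 = 11·7 = 77 ≡ 12 = α_err ✓ (single-error assumption holds).
Step 4: error magnitude e = S_0/v_4 = S_0·∏_{j≠4}(α_4 − α_j) = 11·7 = 77 ≡ 12 (mod 13).
Step 5: correct position 4: c_4 = r_4 − e = 4 − 12 ≡ 5 (mod 13). Hence c = [11, 8, 12, 5, 0].
  Check: interpolating c through the α_i gives m(x) = 6 + 1·x (degree < 2) with m(α_i) = c_i for every i, so c is indeed a codeword.


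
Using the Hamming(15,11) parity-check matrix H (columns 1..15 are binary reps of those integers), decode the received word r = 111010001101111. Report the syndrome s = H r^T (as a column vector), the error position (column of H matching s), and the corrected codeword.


s = (0, 1, 1, 0)^T, error position = 6, corrected codeword c = 111011001101111

Compute s = H r^T mod 2 one row at a time:
  s_1 = 0 + 1 + 1 + 0 + 1 + 1 + 1 + 1 = 6 ≡ 0 (mod 2).
  s_2 = 0 + 1 + 0 + 0 + 1 + 1 + 1 + 1 = 5 ≡ 1 (mod 2).
  s_3 = 1 + 1 + 0 + 0 + 1 + 0 + 1 + 1 = 5 ≡ 1 (mod 2).
  s_4 = 1 + 1 + 1 + 0 + 1 + 0 + 1 + 1 = 6 ≡ 0 (mod 2).
s = (0, 1, 1, 0)^T — this equals column 6 of H (binary 0110), so error is at position 6.
Correct: flip bit 6 of r = 111010001101111 to get c = 111011001101111.


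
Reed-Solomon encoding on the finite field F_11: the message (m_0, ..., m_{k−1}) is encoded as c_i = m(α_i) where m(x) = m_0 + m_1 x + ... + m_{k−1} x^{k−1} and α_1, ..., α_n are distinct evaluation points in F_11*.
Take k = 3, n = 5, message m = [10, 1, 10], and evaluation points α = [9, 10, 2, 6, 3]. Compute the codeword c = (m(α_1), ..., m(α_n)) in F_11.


c = [4, 8, 8, 2, 4]

Message polynomial: m(x) = 10 + 1·x + 10·x^2 (mod 11).
For each evaluation point α_i, compute m(α_i) mod 11:
  α_1 = 9: Horner steps 10 → 3 → 4, so m(9) = 4.
  α_2 = 10: Horner steps 10 → 2 → 8, so m(10) = 8.
  α_3 = 2: Horner steps 10 → 10 → 8, so m(2) = 8.
  α_4 = 6: Horner steps 10 → 6 → 2, so m(6) = 2.
  α_5 = 3: Horner steps 10 → 9 → 4, so m(3) = 4.
Codeword c = [4, 8, 8, 2, 4] ∈ F_11^5.


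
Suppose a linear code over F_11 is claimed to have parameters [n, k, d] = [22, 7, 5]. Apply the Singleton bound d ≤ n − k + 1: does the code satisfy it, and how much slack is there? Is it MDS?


Singleton RHS = n − k + 1 = 16, slack = 11, bound satisfied, not MDS.

Singleton bound: d ≤ n − k + 1.
Here n = 22, k = 7, so n − k + 1 = 16.
Given d = 5, check d ≤ 16: YES.
Slack = (n − k + 1) − d = 11.
The code is NOT MDS (slack = 11 > 0).
Description: the claimed parameters are [22, 7, 5]_11; such a code would be non-MDS.


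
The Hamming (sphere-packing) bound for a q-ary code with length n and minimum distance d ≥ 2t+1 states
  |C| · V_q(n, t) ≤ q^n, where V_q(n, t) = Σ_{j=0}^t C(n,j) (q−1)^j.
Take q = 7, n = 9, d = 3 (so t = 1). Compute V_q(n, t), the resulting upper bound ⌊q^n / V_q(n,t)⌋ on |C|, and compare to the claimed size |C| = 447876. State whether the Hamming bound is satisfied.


V_q(n, t) = 55, q^n = 40353607, Hamming bound = 733701, |C| = 447876 ≤ bound (satisfied).

Step 1: Compute V_q(n, t) = Σ_{j=0}^1 C(n, j) (q−1)^j.
  j = 0: C(9,0)·(6)^0 = 1·1 = 1.
  j = 1: C(9,1)·(6)^1 = 9·6 = 54.
  V_q(n, t) = 1 + 54 = 55.
Step 2: q^n = 7^9 = 40353607.
Step 3: Hamming bound ⌊q^n / V_q(n,t)⌋ = ⌊40353607/55⌋ = 733701.
Step 4: Compare |C| = 447876 to 733701: satisfied.
The claimed |C| lies below the Hamming bound.


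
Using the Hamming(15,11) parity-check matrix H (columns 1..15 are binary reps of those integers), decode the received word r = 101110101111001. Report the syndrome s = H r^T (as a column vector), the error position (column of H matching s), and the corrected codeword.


s = (1, 1, 1, 1)^T, error position = 15, corrected codeword c = 101110101111000

Compute s = H r^T mod 2 one row at a time:
  s_1 = 0 + 1 + 1 + 1 + 1 + 0 + 0 + 1 = 5 ≡ 1 (mod 2).
  s_2 = 1 + 1 + 0 + 1 + 1 + 0 + 0 + 1 = 5 ≡ 1 (mod 2).
  s_3 = 0 + 1 + 0 + 1 + 1 + 1 + 0 + 1 = 5 ≡ 1 (mod 2).
  s_4 = 1 + 1 + 1 + 1 + 1 + 1 + 0 + 1 = 7 ≡ 1 (mod 2).
s = (1, 1, 1, 1)^T — this equals column 15 of H (binary 1111), so error is at position 15.
Correct: flip bit 15 of r = 101110101111001 to get c = 101110101111000.


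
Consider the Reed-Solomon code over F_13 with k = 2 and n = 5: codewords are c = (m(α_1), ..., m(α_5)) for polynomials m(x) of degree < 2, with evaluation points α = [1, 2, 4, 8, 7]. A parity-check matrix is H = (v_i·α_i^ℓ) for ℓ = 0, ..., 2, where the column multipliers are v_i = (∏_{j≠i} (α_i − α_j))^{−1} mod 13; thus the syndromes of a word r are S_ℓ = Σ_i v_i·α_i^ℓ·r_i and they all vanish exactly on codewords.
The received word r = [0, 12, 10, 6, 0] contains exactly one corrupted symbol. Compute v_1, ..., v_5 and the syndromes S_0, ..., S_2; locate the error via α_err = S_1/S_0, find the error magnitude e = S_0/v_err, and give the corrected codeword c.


S = (6, 3, 8), error at position 5, error magnitude e = 6, c = [0, 12, 10, 6, 7].

Step 1: column multipliers v_i = (∏_{j≠i}(α_i − α_j))^{−1} mod 13.
  i = 1 (α = 1): (1−2)(1−4)(1−8)(1−7) = (−1)·(−3)·(−7)·(−6) = 126 ≡ 9, so v_1 = 9^{−1} = 3 (mod 13).
  i = 2 (α = 2): (2−1)(2−4)(2−8)(2−7) = 1·(−2)·(−6)·(−5) = −60 ≡ 5, so v_2 = 5^{−1} = 8 (mod 13).
  i = 3 (α = 4): (4−1)(4−2)(4−8)(4−7) = 3·2·(−4)·(−3) = 72 ≡ 7, so v_3 = 7^{−1} = 2 (mod 13).
  i = 4 (α = 8): (8−1)(8−2)(8−4)(8−7) = 7·6·4·1 = 168 ≡ 12, so v_4 = 12^{−1} = 12 (mod 13).
  i = 5 (α = 7): (7−1)(7−2)(7−4)(7−8) = 6·5·3·(−1) = −90 ≡ 1, so v_5 = 1^{−1} = 1 (mod 13).
  v = [3, 8, 2, 12, 1].
Step 2: syndromes of r = [0, 12, 10, 6, 0] (all sums mod 13).
  S_0 = Σ v_i r_i = 3·0 + 8·12 + 2·10 + 12·6 + 1·0 = 188 ≡ 6.
  S_1 = Σ v_i α_i r_i = 3·1·0 + 8·2·12 + 2·4·10 + 12·8·6 + 1·7·0 = 848 ≡ 3.
  α_i^2 mod 13 = [1, 4, 3, 12, 10].
  S_2 = Σ v_i α_i^2 r_i = 3·1·0 + 8·4·12 + 2·3·10 + 12·12·6 + 1·10·0 = 1308 ≡ 8.
  S = (6, 3, 8) ≠ 0, so r is not a codeword (an error is present).
Step 3: locate the error. For a single error e at position i, S_ℓ = v_i·e·α_i^ℓ, so α_err = S_1/S_0.
  S_0^{−1} = 6^{−1} = 11 (mod 13), so α_err = 3·11 = 33 ≡ 7 = α_5. Error position i = 5.
  Consistency check: S_2/S_1 = 8·9 = 72 ≡ 7 = α_err ✓ (single-error assumption holds).
Step 4: error magnitude e = S_0/v_5 = S_0·∏_{j≠5}(α_5 − α_j) = 6·1 = 6 ≡ 6 (mod 13).
Step 5: correct position 5: c_5 = r_5 − e = 0 − 6 ≡ 7 (mod 13). Hence c = [0, 12, 10, 6, 7].
  Check: interpolating c through the α_i gives m(x) = 1 + 12·x (degree < 2) with m(α_i) = c_i for every i, so c is indeed a codeword.


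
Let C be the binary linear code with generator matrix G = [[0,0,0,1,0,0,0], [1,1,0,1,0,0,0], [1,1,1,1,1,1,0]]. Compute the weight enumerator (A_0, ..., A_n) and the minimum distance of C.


Weight distribution: A_0 = 1, A_1 = 1, A_2 = 1, A_3 = 2, A_4 = 1, A_5 = 1, A_6 = 1. Minimum distance d = 1.

Enumerate all 2^3 = 8 messages m ∈ F_2^3.
For each, compute codeword c = mG in F_2^7, then tally its weight.
  m = 000 → c = 0000000, weight = 0.
  m = 100 → c = 0001000, weight = 1.
  m = 010 → c = 1101000, weight = 3.
  m = 110 → c = 1100000, weight = 2.
  m = 001 → c = 1111110, weight = 6.
  m = 101 → c = 1110110, weight = 5.
  m = 011 → c = 0010110, weight = 3.
  m = 111 → c = 0011110, weight = 4.
Tally weights:
  weight 0: 1 codewords.
  weight 1: 1 codewords.
  weight 2: 1 codewords.
  weight 3: 2 codewords.
  weight 4: 1 codewords.
  weight 5: 1 codewords.
  weight 6: 1 codewords.
Minimum distance d = smallest w > 0 with A_w > 0 = 1.
Sanity: Σ A_w = 8 = 2^3 = 8 ✓.
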